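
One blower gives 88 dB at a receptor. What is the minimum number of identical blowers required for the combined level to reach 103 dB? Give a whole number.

Need L₁ + 10·log₁₀ N ≥ 103, i.e. log₁₀ N ≥ 1.50.
N ≥ 10^(15.0/10) = 31.623, so N = 32.

32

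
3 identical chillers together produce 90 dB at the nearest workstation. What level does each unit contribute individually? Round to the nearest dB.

For N identical incoherent sources L_total = L₁ + 10·log₁₀ N, so L₁ = 90 − 10·log₁₀(3) = 90 − 4.771.

85 dB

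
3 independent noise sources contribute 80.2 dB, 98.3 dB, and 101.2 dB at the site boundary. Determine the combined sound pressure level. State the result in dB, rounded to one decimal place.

103.0 dB

For uncorrelated sources the intensities add, so convert each level to linear form, sum, and take 10·log₁₀ of the total.
Σ 10^(L/10) = 10^(80.2/10) + 10^(98.3/10) + 10^(101.2/10) = 2.005e+10.
L_total = 10·log₁₀(2.005e+10) = 103.02 dB.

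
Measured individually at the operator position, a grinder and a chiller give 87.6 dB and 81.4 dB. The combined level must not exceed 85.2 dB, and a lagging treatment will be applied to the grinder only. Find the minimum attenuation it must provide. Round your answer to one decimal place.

4.7 dB

Everything except the grinder sums to 10^(81.4/10) = 1.380e+08 in linear terms, 81.40 dB.
The limit corresponds to 10^(85.2/10) = 3.311e+08; subtracting the fixed part leaves 1.931e+08 for the grinder, i.e. 82.86 dB.
Required insertion loss = 87.6 − 82.86 = 4.74 dB.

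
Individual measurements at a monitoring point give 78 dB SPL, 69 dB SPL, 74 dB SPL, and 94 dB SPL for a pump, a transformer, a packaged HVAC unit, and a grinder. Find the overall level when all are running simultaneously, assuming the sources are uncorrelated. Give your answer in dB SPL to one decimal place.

94.2 dB SPL

Incoherent sources combine by intensity addition: L_total = 10·log₁₀(Σ 10^(L_i/10)).
Σ 10^(L/10) = 10^(78/10) + 10^(69/10) + 10^(74/10) + 10^(94/10) = 2.608e+09.
L_total = 10·log₁₀(2.608e+09) = 94.16 dB SPL.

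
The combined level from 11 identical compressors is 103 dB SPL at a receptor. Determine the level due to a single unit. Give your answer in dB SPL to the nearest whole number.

93 dB SPL

For N identical incoherent sources L_total = L₁ + 10·log₁₀ N, so L₁ = 103 − 10·log₁₀(11) = 103 − 10.414.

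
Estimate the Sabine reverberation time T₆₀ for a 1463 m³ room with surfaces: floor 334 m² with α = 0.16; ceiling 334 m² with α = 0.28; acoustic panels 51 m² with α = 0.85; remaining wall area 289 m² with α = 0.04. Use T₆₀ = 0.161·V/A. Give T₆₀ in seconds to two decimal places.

1.17 s

A = Σ Sᵢαᵢ = 334·0.16 + 334·0.28 + 51·0.85 + 289·0.04 = 201.87 m².
T₆₀ = 0.161·V/A = 0.161·1463/201.87 = 1.167 s.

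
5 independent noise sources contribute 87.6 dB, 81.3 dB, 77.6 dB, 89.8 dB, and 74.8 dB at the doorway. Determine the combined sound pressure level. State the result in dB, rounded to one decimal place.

92.4 dB

For uncorrelated sources the intensities add, so convert each level to linear form, sum, and take 10·log₁₀ of the total.
Σ 10^(L/10) = 10^(87.6/10) + 10^(81.3/10) + 10^(77.6/10) + 10^(89.8/10) + 10^(74.8/10) = 1.753e+09.
L_total = 10·log₁₀(1.753e+09) = 92.44 dB.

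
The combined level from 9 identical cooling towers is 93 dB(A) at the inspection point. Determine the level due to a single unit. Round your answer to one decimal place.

83.5 dB(A)

For N identical incoherent sources L_total = L₁ + 10·log₁₀ N, so L₁ = 93 − 10·log₁₀(9) = 93 − 9.542.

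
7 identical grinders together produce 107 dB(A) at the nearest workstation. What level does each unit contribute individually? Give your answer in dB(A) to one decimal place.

7 equal contributions raise the level by 10·log₁₀ 7 = 8.451 dB, so each unit alone gives 107 − 8.451.

98.5 dB(A)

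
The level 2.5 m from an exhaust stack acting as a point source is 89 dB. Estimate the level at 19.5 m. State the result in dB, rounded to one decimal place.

Spherical spreading from a point source gives a 20·log₁₀(r₂/r₁) drop.
L₂ = 89 − 20·log₁₀(19.5/2.5) = 89 − 17.842 = 71.16 dB.

71.2 dB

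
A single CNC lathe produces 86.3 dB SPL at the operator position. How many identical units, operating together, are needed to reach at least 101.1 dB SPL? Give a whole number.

The shortfall is 101.1 − 86.3 = 14.8 dB, and N units add 10·log₁₀ N, so need 10·log₁₀ N ≥ 14.8.
N ≥ 10^(14.8/10) = 30.200, so N = 31.

31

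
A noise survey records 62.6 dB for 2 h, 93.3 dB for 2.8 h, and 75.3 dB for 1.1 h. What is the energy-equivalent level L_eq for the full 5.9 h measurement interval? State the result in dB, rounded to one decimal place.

90.1 dB

L_eq = 10·log₁₀[(1/T)·Σ tᵢ·10^(Lᵢ/10)] with T = 5.9 h.
Σ tᵢ·10^(Lᵢ/10) = 2·10^(62.6/10) + 2.8·10^(93.3/10) + 1.1·10^(75.3/10) = 6.027e+09.
L_eq = 10·log₁₀(6.027e+09/5.9) = 90.09 dB.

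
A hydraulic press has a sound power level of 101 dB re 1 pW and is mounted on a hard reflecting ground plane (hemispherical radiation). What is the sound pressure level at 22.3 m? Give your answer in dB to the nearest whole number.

66 dB

Free-field hemispherical radiation: L_p = L_w − 10·log₁₀(2π·r²), r = 22.3 m.
2π·r² = 3125 m², 10·log₁₀ of that is 34.948 dB.
L_p = 101 − 34.948 = 66.05 dB.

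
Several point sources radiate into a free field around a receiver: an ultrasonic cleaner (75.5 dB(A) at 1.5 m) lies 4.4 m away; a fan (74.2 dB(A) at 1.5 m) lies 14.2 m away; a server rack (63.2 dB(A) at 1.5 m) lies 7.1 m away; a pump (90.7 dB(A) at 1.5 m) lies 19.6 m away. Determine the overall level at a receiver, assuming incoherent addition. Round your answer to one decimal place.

70.6 dB(A)

Apply inverse-square spreading to bring every level to the receiver, then sum 10^(L/10).
ultrasonic cleaner: 75.5 − 20·log₁₀(4.4/1.5) = 75.5 − 9.35 = 66.15 dB(A).
fan: 74.2 − 20·log₁₀(14.2/1.5) = 74.2 − 19.52 = 54.68 dB(A).
server rack: 63.2 − 20·log₁₀(7.1/1.5) = 63.2 − 13.50 = 49.70 dB(A).
pump: 90.7 − 20·log₁₀(19.6/1.5) = 90.7 − 22.32 = 68.38 dB(A).
Σ 10^(L/10) = 1.139e+07 → L_total = 10·log₁₀(1.139e+07) = 70.57 dB(A).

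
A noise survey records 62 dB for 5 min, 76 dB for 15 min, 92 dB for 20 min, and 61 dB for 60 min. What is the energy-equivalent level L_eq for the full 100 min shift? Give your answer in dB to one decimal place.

85.1 dB

Weight each interval's intensity by its duration and average over T = 100 min:
Σ tᵢ·10^(Lᵢ/10) = 5·10^(62/10) + 15·10^(76/10) + 20·10^(92/10) + 60·10^(61/10) = 3.238e+10.
L_eq = 10·log₁₀(3.238e+10/100) = 85.10 dB.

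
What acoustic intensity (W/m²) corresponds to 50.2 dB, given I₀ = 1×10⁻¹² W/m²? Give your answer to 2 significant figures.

1.0e-07 W/m²

I/I₀ = 10^(50.2/10) = 1.047e+05, so I = 1.047e+05 × 10⁻¹² W/m².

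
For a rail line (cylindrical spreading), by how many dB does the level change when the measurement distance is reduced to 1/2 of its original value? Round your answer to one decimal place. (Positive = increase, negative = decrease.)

A line source loses 3 dB per doubling of distance; generally ΔL = −10·log₁₀(r₂/r₁).
ΔL = −10·log₁₀(0.5) = +3.01 dB.

+3.0 dB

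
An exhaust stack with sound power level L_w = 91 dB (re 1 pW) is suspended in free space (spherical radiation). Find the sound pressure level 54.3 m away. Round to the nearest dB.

The power spreads over a sphere of area 4π·r², so L_p = L_w − 10·log₁₀(4π·r²).
4π·r² = 3.705e+04 m², 10·log₁₀ of that is 45.688 dB.
L_p = 91 − 45.688 = 45.31 dB.

45 dB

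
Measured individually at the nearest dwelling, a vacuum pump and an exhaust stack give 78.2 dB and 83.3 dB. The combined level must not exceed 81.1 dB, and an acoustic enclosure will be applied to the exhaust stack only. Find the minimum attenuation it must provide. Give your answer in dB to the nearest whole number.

Fixed contribution from the other source: Σ 10^(L/10) = 10^(78.2/10) = 6.607e+07 (78.20 dB).
To meet 81.1 dB overall, the treated exhaust stack may contribute at most 10^(81.1/10) − 6.607e+07 = 6.276e+07, i.e. 77.98 dB.
So the exhaust stack must be reduced from 83.3 to 77.98 dB: IL = 5.32 dB.

5 dB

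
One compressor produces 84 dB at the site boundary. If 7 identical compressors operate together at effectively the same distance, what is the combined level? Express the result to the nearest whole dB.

92 dB

N identical incoherent sources raise the level by 10·log₁₀ N.
L_total = 84 + 10·log₁₀(7) = 84 + 8.451 = 92.45 dB.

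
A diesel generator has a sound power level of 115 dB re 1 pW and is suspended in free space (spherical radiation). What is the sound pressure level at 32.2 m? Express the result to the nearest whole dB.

74 dB

L_p = L_w − 10·log₁₀(4π·r²) with r = 32.2 m.
4π·r² = 1.303e+04 m², 10·log₁₀ of that is 41.149 dB.
L_p = 115 − 41.149 = 73.85 dB.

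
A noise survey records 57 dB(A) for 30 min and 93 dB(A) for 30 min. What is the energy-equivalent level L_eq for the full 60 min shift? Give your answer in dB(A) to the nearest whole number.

90 dB(A)

L_eq = 10·log₁₀[(1/T)·Σ tᵢ·10^(Lᵢ/10)] with T = 60 min.
Σ tᵢ·10^(Lᵢ/10) = 30·10^(57/10) + 30·10^(93/10) = 5.987e+10.
L_eq = 10·log₁₀(5.987e+10/60) = 89.99 dB(A).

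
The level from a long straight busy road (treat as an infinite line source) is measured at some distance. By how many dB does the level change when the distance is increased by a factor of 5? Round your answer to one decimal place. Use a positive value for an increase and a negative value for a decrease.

-7.0 dB

With cylindrical spreading the level changes by −10·log₁₀(r₂/r₁).
ΔL = −10·log₁₀(5) = -6.99 dB.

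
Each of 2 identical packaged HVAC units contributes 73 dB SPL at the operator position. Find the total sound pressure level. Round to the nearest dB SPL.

76 dB SPL

L_total = L₁ + 10·log₁₀ N for N identical incoherent sources.
L_total = 73 + 10·log₁₀(2) = 73 + 3.010 = 76.01 dB SPL.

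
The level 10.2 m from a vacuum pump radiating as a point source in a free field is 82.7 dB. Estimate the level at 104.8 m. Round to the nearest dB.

Point-source attenuation: ΔL = 20·log₁₀(r₂/r₁) = 20·log₁₀(104.8/10.2) = 20.235 dB.
L₂ = 82.7 − 20·log₁₀(104.8/10.2) = 82.7 − 20.235 = 62.46 dB.

62 dB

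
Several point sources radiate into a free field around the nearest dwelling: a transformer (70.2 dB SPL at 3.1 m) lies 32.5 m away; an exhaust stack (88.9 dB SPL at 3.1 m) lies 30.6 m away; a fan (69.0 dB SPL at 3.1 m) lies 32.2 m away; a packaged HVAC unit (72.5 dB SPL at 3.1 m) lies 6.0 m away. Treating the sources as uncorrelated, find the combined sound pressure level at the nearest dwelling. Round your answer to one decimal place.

First find each source's level at the receiver (point-source: −20·log₁₀(r/r_ref)), then combine on an intensity basis.
transformer: 70.2 − 20·log₁₀(32.5/3.1) = 70.2 − 20.41 = 49.79 dB SPL.
exhaust stack: 88.9 − 20·log₁₀(30.6/3.1) = 88.9 − 19.89 = 69.01 dB SPL.
fan: 69.0 − 20·log₁₀(32.2/3.1) = 69.0 − 20.33 = 48.67 dB SPL.
packaged HVAC unit: 72.5 − 20·log₁₀(6.0/3.1) = 72.5 − 5.74 = 66.76 dB SPL.
Σ 10^(L/10) = 1.288e+07 → L_total = 10·log₁₀(1.288e+07) = 71.10 dB SPL.

71.1 dB SPL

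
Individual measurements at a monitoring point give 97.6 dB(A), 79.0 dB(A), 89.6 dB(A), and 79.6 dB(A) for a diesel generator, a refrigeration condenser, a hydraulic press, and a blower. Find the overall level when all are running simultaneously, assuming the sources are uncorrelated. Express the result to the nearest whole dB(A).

Incoherent sources combine by intensity addition: L_total = 10·log₁₀(Σ 10^(L_i/10)).
Σ 10^(L/10) = 10^(97.6/10) + 10^(79.0/10) + 10^(89.6/10) + 10^(79.6/10) = 6.837e+09.
L_total = 10·log₁₀(6.837e+09) = 98.35 dB(A).

98 dB(A)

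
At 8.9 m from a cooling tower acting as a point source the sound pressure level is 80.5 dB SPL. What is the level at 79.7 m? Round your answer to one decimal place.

61.5 dB SPL

For a point source, L₂ = L₁ − 20·log₁₀(r₂/r₁).
L₂ = 80.5 − 20·log₁₀(79.7/8.9) = 80.5 − 19.041 = 61.46 dB SPL.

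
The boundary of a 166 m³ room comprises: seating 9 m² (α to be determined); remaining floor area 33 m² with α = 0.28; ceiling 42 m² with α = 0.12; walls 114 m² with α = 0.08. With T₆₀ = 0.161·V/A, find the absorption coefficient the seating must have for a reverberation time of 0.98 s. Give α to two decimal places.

A = 0.161·V/T₆₀ = 0.161·166/0.98 = 27.27 m² sabins.
Absorption from the other surfaces = 33·0.28 + 42·0.12 + 114·0.08 = 23.40 m², so the seating must supply 3.87 m² over 9 m².
α = 3.87/9 = 0.430.

0.43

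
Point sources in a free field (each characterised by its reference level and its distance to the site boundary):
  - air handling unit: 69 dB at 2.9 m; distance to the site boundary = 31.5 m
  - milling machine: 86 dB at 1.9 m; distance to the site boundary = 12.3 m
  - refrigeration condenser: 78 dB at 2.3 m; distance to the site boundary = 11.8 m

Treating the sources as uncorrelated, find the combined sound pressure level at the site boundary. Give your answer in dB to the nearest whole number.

71 dB

Apply inverse-square spreading to bring every level to the receiver, then sum 10^(L/10).
air handling unit: 69 − 20·log₁₀(31.5/2.9) = 69 − 20.72 = 48.28 dB.
milling machine: 86 − 20·log₁₀(12.3/1.9) = 86 − 16.22 = 69.78 dB.
refrigeration condenser: 78 − 20·log₁₀(11.8/2.3) = 78 − 14.20 = 63.80 dB.
Σ 10^(L/10) = 1.196e+07 → L_total = 10·log₁₀(1.196e+07) = 70.78 dB.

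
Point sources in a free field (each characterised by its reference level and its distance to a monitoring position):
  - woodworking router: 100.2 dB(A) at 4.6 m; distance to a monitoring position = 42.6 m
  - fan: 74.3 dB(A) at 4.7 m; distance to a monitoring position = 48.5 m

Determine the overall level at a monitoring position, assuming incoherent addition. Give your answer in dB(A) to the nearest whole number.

81 dB(A)

Propagate each source to the receiver with L = L_ref − 20·log₁₀(r/r_ref), then add intensities.
woodworking router: 100.2 − 20·log₁₀(42.6/4.6) = 100.2 − 19.33 = 80.87 dB(A).
fan: 74.3 − 20·log₁₀(48.5/4.7) = 74.3 − 20.27 = 54.03 dB(A).
Σ 10^(L/10) = 1.223e+08 → L_total = 10·log₁₀(1.223e+08) = 80.88 dB(A).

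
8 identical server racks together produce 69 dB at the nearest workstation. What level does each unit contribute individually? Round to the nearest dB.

60 dB

8 equal contributions raise the level by 10·log₁₀ 8 = 9.031 dB, so each unit alone gives 69 − 9.031.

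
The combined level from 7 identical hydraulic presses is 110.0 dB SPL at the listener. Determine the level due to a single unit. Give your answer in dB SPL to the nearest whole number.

For N identical incoherent sources L_total = L₁ + 10·log₁₀ N, so L₁ = 110.0 − 10·log₁₀(7) = 110.0 − 8.451.

102 dB SPL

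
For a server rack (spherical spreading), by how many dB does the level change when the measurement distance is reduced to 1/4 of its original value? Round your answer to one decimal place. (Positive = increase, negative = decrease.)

A point source loses 6 dB per doubling of distance; generally ΔL = −20·log₁₀(r₂/r₁).
ΔL = −20·log₁₀(0.25) = +12.04 dB.

+12.0 dB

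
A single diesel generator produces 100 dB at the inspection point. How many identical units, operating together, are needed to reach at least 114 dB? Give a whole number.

The shortfall is 114 − 100 = 14.0 dB, and N units add 10·log₁₀ N, so need 10·log₁₀ N ≥ 14.0.
N ≥ 10^(14.0/10) = 25.119, so N = 26.

26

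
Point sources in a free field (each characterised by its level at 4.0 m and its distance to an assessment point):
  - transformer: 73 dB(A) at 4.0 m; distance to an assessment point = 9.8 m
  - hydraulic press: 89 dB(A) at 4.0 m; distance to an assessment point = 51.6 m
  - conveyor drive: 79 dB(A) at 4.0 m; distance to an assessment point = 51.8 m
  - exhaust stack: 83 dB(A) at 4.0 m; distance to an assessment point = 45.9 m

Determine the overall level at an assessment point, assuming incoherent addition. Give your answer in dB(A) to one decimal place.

70.0 dB(A)

Propagate each source to the receiver with L = L_ref − 20·log₁₀(r/r_ref), then add intensities.
transformer: 73 − 20·log₁₀(9.8/4.0) = 73 − 7.78 = 65.22 dB(A).
hydraulic press: 89 − 20·log₁₀(51.6/4.0) = 89 − 22.21 = 66.79 dB(A).
conveyor drive: 79 − 20·log₁₀(51.8/4.0) = 79 − 22.25 = 56.75 dB(A).
exhaust stack: 83 − 20·log₁₀(45.9/4.0) = 83 − 21.20 = 61.80 dB(A).
Σ 10^(L/10) = 1.009e+07 → L_total = 10·log₁₀(1.009e+07) = 70.04 dB(A).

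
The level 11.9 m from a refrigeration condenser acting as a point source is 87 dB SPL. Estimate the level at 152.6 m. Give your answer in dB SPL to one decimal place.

64.8 dB SPL

Point-source attenuation: ΔL = 20·log₁₀(r₂/r₁) = 20·log₁₀(152.6/11.9) = 22.160 dB.
L₂ = 87 − 20·log₁₀(152.6/11.9) = 87 − 22.160 = 64.84 dB SPL.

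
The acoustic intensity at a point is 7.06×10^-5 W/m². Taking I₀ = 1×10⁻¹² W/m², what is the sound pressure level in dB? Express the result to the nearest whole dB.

Dividing by I₀ shifts the exponent by 12: I/I₀ = 7.06×10^7.
L = 10·(0.8488 + 7) = 78.49 dB.

78 dB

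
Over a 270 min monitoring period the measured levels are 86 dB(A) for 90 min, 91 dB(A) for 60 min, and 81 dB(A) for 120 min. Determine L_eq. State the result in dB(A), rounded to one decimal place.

86.7 dB(A)

Weight each interval's intensity by its duration and average over T = 270 min:
Σ tᵢ·10^(Lᵢ/10) = 90·10^(86/10) + 60·10^(91/10) + 120·10^(81/10) = 1.265e+11.
L_eq = 10·log₁₀(1.265e+11/270) = 86.71 dB(A).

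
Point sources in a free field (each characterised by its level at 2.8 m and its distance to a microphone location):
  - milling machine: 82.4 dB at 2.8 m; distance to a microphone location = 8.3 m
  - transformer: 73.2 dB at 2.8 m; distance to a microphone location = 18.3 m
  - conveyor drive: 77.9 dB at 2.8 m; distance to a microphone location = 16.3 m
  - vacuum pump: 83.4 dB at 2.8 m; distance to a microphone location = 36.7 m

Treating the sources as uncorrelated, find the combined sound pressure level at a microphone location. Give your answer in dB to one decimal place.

73.7 dB

Apply inverse-square spreading to bring every level to the receiver, then sum 10^(L/10).
milling machine: 82.4 − 20·log₁₀(8.3/2.8) = 82.4 − 9.44 = 72.96 dB.
transformer: 73.2 − 20·log₁₀(18.3/2.8) = 73.2 − 16.31 = 56.89 dB.
conveyor drive: 77.9 − 20·log₁₀(16.3/2.8) = 77.9 − 15.30 = 62.60 dB.
vacuum pump: 83.4 − 20·log₁₀(36.7/2.8) = 83.4 − 22.35 = 61.05 dB.
Σ 10^(L/10) = 2.336e+07 → L_total = 10·log₁₀(2.336e+07) = 73.68 dB.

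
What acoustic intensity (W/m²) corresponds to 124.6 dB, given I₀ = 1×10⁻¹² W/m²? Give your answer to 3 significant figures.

I = I₀·10^(L/10) = 10⁻¹² × 10^(124.6/10) = 10^(0.460).

2.88 W/m²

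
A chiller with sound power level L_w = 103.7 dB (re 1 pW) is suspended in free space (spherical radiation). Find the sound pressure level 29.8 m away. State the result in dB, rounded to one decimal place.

L_p = L_w − 10·log₁₀(4π·r²) with r = 29.8 m.
4π·r² = 1.116e+04 m², 10·log₁₀ of that is 40.476 dB.
L_p = 103.7 − 40.476 = 63.22 dB.

63.2 dB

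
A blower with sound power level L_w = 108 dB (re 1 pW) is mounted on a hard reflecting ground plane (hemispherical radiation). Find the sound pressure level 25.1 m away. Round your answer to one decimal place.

72.0 dB

The power spreads over a hemisphere of area 2π·r², so L_p = L_w − 10·log₁₀(2π·r²).
2π·r² = 3958 m², 10·log₁₀ of that is 35.975 dB.
L_p = 108 − 35.975 = 72.02 dB.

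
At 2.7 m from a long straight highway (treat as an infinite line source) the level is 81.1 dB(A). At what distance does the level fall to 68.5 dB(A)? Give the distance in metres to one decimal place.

49.1 m

Line-source spreading drops the level by 10·log₁₀(r₂/r₁); inverting, r₂/r₁ = 10^(ΔL/10).
r₂ = 2.7·10^((81.1−68.5)/10) = 2.7·10^(12.6/10) = 49.13 m.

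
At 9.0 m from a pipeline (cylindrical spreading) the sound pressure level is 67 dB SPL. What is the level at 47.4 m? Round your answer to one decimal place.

Cylindrical spreading from a line source gives a 10·log₁₀(r₂/r₁) drop.
L₂ = 67 − 10·log₁₀(47.4/9.0) = 67 − 7.215 = 59.78 dB SPL.

59.8 dB SPL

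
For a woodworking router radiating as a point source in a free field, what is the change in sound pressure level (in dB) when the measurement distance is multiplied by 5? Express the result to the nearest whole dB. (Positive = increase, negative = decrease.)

A point source loses 6 dB per doubling of distance; generally ΔL = −20·log₁₀(r₂/r₁).
ΔL = −20·log₁₀(5) = -13.98 dB.

-14 dB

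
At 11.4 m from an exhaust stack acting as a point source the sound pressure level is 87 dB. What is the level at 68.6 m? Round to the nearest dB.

Spherical spreading from a point source gives a 20·log₁₀(r₂/r₁) drop.
L₂ = 87 − 20·log₁₀(68.6/11.4) = 87 − 15.588 = 71.41 dB.

71 dB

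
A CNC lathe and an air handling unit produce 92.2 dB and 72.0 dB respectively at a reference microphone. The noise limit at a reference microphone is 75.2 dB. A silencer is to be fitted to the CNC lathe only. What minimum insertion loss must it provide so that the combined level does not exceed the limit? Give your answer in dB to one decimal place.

19.8 dB

The untreated sources together contribute 10^(72.0/10) = 1.585e+07, i.e. 72.00 dB.
To meet 75.2 dB overall, the treated CNC lathe may contribute at most 10^(75.2/10) − 1.585e+07 = 1.726e+07, i.e. 72.37 dB.
So the CNC lathe must be reduced from 92.2 to 72.37 dB: IL = 19.83 dB.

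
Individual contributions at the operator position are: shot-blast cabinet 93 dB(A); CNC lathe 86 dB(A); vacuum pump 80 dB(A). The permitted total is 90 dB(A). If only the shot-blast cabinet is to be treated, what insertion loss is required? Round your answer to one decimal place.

6.0 dB

The untreated sources together contribute 10^(86/10) + 10^(80/10) = 4.981e+08, i.e. 86.97 dB(A).
To meet 90 dB(A) overall, the treated shot-blast cabinet may contribute at most 10^(90/10) − 4.981e+08 = 5.019e+08, i.e. 87.01 dB(A).
So the shot-blast cabinet must be reduced from 93 to 87.01 dB(A): IL = 5.99 dB.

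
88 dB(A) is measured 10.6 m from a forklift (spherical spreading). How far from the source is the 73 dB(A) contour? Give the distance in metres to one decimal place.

Point-source spreading drops the level by 20·log₁₀(r₂/r₁); inverting, r₂/r₁ = 10^(ΔL/20).
r₂ = 10.6·10^((88−73)/20) = 10.6·10^(15.0/20) = 59.61 m.

59.6 m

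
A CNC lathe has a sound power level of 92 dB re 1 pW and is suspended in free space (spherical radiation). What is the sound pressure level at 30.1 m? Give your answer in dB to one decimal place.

The power spreads over a sphere of area 4π·r², so L_p = L_w − 10·log₁₀(4π·r²).
4π·r² = 1.139e+04 m², 10·log₁₀ of that is 40.563 dB.
L_p = 92 − 40.563 = 51.44 dB.

51.4 dB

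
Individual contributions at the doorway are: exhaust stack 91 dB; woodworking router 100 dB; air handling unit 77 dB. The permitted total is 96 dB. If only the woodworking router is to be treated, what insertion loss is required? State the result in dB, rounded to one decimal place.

Everything except the woodworking router sums to 10^(91/10) + 10^(77/10) = 1.309e+09 in linear terms, 91.17 dB.
To meet 96 dB overall, the treated woodworking router may contribute at most 10^(96/10) − 1.309e+09 = 2.672e+09, i.e. 94.27 dB.
So the woodworking router must be reduced from 100 to 94.27 dB: IL = 5.73 dB.

5.7 dB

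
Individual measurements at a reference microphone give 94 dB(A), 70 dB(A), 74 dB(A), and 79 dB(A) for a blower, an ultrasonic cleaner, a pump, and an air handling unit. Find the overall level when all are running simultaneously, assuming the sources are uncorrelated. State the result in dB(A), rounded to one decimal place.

For uncorrelated sources the intensities add, so convert each level to linear form, sum, and take 10·log₁₀ of the total.
Σ 10^(L/10) = 10^(94/10) + 10^(70/10) + 10^(74/10) + 10^(79/10) = 2.626e+09.
L_total = 10·log₁₀(2.626e+09) = 94.19 dB(A).

94.2 dB(A)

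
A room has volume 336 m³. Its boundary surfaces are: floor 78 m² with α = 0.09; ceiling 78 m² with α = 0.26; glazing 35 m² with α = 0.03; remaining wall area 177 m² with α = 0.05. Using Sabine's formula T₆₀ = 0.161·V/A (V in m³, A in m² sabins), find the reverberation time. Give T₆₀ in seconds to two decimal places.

A = Σ Sᵢαᵢ = 78·0.09 + 78·0.26 + 35·0.03 + 177·0.05 = 37.20 m².
T₆₀ = 0.161·V/A = 0.161·336/37.20 = 1.454 s.

1.45 s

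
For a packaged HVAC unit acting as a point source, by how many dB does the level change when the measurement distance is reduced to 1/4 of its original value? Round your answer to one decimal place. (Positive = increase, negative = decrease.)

+12.0 dB

A point source loses 6 dB per doubling of distance; generally ΔL = −20·log₁₀(r₂/r₁).
ΔL = −20·log₁₀(0.25) = +12.04 dB.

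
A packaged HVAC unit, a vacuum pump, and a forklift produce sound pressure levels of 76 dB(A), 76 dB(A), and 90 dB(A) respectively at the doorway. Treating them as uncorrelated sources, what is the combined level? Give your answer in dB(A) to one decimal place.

90.3 dB(A)

Incoherent sources combine by intensity addition: L_total = 10·log₁₀(Σ 10^(L_i/10)).
Σ 10^(L/10) = 10^(76/10) + 10^(76/10) + 10^(90/10) = 1.080e+09.
L_total = 10·log₁₀(1.080e+09) = 90.33 dB(A).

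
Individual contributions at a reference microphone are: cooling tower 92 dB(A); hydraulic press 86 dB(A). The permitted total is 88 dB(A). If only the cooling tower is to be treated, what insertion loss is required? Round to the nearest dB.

8 dB

Everything except the cooling tower sums to 10^(86/10) = 3.981e+08 in linear terms, 86.00 dB(A).
To meet 88 dB(A) overall, the treated cooling tower may contribute at most 10^(88/10) − 3.981e+08 = 2.329e+08, i.e. 83.67 dB(A).
Required insertion loss = 92 − 83.67 = 8.33 dB.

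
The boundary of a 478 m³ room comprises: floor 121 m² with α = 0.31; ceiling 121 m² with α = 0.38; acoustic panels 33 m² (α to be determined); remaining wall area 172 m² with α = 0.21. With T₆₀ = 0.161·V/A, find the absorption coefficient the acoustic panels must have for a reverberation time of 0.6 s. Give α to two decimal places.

A = 0.161·V/T₆₀ = 0.161·478/0.6 = 128.26 m² sabins.
Absorption from the other surfaces = 121·0.31 + 121·0.38 + 172·0.21 = 119.61 m², so the acoustic panels must supply 8.65 m² over 33 m².
α = 8.65/33 = 0.262.

0.26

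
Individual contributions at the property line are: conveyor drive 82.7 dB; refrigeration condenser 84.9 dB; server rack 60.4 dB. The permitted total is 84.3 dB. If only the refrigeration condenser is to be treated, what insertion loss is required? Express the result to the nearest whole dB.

6 dB

Everything except the refrigeration condenser sums to 10^(82.7/10) + 10^(60.4/10) = 1.873e+08 in linear terms, 82.73 dB.
To meet 84.3 dB overall, the treated refrigeration condenser may contribute at most 10^(84.3/10) − 1.873e+08 = 8.185e+07, i.e. 79.13 dB.
Required insertion loss = 84.9 − 79.13 = 5.77 dB.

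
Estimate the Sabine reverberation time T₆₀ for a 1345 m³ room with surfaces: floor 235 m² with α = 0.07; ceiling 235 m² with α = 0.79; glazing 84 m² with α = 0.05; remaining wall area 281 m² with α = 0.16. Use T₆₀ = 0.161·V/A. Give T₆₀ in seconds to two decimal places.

Summing Sᵢαᵢ: 235·0.07 + 235·0.79 + 84·0.05 + 281·0.16 = 251.26 m².
T₆₀ = 0.161·V/A = 0.161·1345/251.26 = 0.862 s.

0.86 s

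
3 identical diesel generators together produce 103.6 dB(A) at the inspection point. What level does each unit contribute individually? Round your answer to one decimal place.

3 equal contributions raise the level by 10·log₁₀ 3 = 4.771 dB, so each unit alone gives 103.6 − 4.771.

98.8 dB(A)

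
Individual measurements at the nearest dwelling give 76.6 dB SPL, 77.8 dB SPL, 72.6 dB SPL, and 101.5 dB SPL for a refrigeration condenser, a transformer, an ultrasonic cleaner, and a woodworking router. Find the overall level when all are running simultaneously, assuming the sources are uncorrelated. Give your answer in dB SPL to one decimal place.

For uncorrelated sources the intensities add, so convert each level to linear form, sum, and take 10·log₁₀ of the total.
Σ 10^(L/10) = 10^(76.6/10) + 10^(77.8/10) + 10^(72.6/10) + 10^(101.5/10) = 1.425e+10.
L_total = 10·log₁₀(1.425e+10) = 101.54 dB SPL.

101.5 dB SPL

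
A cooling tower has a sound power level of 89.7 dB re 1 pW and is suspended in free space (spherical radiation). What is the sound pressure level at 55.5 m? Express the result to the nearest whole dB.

44 dB

The power spreads over a sphere of area 4π·r², so L_p = L_w − 10·log₁₀(4π·r²).
4π·r² = 3.871e+04 m², 10·log₁₀ of that is 45.878 dB.
L_p = 89.7 − 45.878 = 43.82 dB.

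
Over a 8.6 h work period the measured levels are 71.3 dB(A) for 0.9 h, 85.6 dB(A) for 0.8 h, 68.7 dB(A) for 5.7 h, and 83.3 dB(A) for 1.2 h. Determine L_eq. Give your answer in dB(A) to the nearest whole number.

The energy average is taken in the linear domain: L_eq = 10·log₁₀[(Σ tᵢ·10^(Lᵢ/10))/T], T = 8.6 h.
Σ tᵢ·10^(Lᵢ/10) = 0.9·10^(71.3/10) + 0.8·10^(85.6/10) + 5.7·10^(68.7/10) + 1.2·10^(83.3/10) = 6.014e+08.
L_eq = 10·log₁₀(6.014e+08/8.6) = 78.45 dB(A).

78 dB(A)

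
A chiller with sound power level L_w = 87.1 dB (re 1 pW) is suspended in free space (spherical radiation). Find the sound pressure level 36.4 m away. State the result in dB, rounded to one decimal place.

L_p = L_w − 10·log₁₀(4π·r²) with r = 36.4 m.
4π·r² = 1.665e+04 m², 10·log₁₀ of that is 42.214 dB.
L_p = 87.1 − 42.214 = 44.89 dB.

44.9 dB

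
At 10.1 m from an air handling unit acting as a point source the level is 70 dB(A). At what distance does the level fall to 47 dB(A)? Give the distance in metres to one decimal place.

For a point source L₁ − L₂ = 20·log₁₀(r₂/r₁), so r₂ = r₁·10^((L₁−L₂)/20).
r₂ = 10.1·10^((70−47)/20) = 10.1·10^(23.0/20) = 142.67 m.

142.7 m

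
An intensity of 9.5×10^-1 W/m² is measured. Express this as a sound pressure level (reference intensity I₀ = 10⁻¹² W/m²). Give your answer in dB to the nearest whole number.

120 dB

I/I₀ = 9.5×10^-1/10⁻¹² = 9.5×10^11, and L = 10·log₁₀(I/I₀).
L = 10·(0.9777 + 11) = 119.78 dB.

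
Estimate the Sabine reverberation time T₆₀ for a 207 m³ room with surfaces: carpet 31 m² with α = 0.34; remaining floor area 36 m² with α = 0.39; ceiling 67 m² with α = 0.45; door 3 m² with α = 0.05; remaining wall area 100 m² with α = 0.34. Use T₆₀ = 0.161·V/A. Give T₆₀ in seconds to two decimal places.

0.37 s

Total absorption A = 31·0.34 + 36·0.39 + 67·0.45 + 3·0.05 + 100·0.34 = 88.88 m² sabins.
T₆₀ = 0.161 × 207 / 88.88 = 0.375 s.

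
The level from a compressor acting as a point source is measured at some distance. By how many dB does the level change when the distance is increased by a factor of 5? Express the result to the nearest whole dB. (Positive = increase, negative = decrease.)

-14 dB

Point-source spreading: ΔL = −20·log₁₀(r₂/r₁).
ΔL = −20·log₁₀(5) = -13.98 dB.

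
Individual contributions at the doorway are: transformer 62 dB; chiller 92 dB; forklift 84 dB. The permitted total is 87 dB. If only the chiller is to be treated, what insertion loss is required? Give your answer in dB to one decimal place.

8.0 dB

The untreated sources together contribute 10^(62/10) + 10^(84/10) = 2.528e+08, i.e. 84.03 dB.
To meet 87 dB overall, the treated chiller may contribute at most 10^(87/10) − 2.528e+08 = 2.484e+08, i.e. 83.95 dB.
Required insertion loss = 92 − 83.95 = 8.05 dB.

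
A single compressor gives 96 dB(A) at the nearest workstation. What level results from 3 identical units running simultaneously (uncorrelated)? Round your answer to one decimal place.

100.8 dB(A)

With 3 equal, uncorrelated contributions the intensity is 3× that of one unit, giving a rise of 10·log₁₀ 3.
L_total = 96 + 10·log₁₀(3) = 96 + 4.771 = 100.77 dB(A).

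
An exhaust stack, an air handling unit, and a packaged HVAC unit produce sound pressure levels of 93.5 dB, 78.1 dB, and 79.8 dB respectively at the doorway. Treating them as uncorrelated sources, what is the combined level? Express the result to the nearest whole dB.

For uncorrelated sources the intensities add, so convert each level to linear form, sum, and take 10·log₁₀ of the total.
Σ 10^(L/10) = 10^(93.5/10) + 10^(78.1/10) + 10^(79.8/10) = 2.399e+09.
L_total = 10·log₁₀(2.399e+09) = 93.80 dB.

94 dB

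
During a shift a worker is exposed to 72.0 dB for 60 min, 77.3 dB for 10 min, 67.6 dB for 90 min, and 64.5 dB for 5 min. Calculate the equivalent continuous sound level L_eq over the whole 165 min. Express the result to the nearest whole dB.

The energy average is taken in the linear domain: L_eq = 10·log₁₀[(Σ tᵢ·10^(Lᵢ/10))/T], T = 165 min.
Σ tᵢ·10^(Lᵢ/10) = 60·10^(72.0/10) + 10·10^(77.3/10) + 90·10^(67.6/10) + 5·10^(64.5/10) = 2.020e+09.
L_eq = 10·log₁₀(2.020e+09/165) = 70.88 dB.

71 dB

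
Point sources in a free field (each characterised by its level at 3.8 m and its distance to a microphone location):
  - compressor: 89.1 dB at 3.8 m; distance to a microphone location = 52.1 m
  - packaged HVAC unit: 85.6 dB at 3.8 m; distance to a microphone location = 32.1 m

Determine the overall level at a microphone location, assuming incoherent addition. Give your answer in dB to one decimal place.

69.7 dB

Propagate each source to the receiver with L = L_ref − 20·log₁₀(r/r_ref), then add intensities.
compressor: 89.1 − 20·log₁₀(52.1/3.8) = 89.1 − 22.74 = 66.36 dB.
packaged HVAC unit: 85.6 − 20·log₁₀(32.1/3.8) = 85.6 − 18.53 = 67.07 dB.
Σ 10^(L/10) = 9.412e+06 → L_total = 10·log₁₀(9.412e+06) = 69.74 dB.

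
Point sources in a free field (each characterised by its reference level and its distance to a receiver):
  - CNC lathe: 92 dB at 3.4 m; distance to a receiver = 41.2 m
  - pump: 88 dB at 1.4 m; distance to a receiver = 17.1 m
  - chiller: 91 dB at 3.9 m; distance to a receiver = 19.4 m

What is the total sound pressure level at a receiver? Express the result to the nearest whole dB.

78 dB

Propagate each source to the receiver with L = L_ref − 20·log₁₀(r/r_ref), then add intensities.
CNC lathe: 92 − 20·log₁₀(41.2/3.4) = 92 − 21.67 = 70.33 dB.
pump: 88 − 20·log₁₀(17.1/1.4) = 88 − 21.74 = 66.26 dB.
chiller: 91 − 20·log₁₀(19.4/3.9) = 91 − 13.93 = 77.07 dB.
Σ 10^(L/10) = 6.590e+07 → L_total = 10·log₁₀(6.590e+07) = 78.19 dB.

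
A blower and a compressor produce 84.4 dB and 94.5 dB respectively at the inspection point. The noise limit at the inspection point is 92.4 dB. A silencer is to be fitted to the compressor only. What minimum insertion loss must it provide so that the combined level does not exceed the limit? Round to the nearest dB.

3 dB

Everything except the compressor sums to 10^(84.4/10) = 2.754e+08 in linear terms, 84.40 dB.
To meet 92.4 dB overall, the treated compressor may contribute at most 10^(92.4/10) − 2.754e+08 = 1.462e+09, i.e. 91.65 dB.
Required insertion loss = 94.5 − 91.65 = 2.85 dB.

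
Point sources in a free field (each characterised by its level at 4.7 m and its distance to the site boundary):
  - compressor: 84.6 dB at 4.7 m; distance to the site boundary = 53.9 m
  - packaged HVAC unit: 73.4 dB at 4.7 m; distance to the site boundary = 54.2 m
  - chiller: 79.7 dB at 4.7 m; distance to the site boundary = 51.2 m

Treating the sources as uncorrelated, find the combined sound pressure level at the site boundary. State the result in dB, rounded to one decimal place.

65.0 dB

First find each source's level at the receiver (point-source: −20·log₁₀(r/r_ref)), then combine on an intensity basis.
compressor: 84.6 − 20·log₁₀(53.9/4.7) = 84.6 − 21.19 = 63.41 dB.
packaged HVAC unit: 73.4 − 20·log₁₀(54.2/4.7) = 73.4 − 21.24 = 52.16 dB.
chiller: 79.7 − 20·log₁₀(51.2/4.7) = 79.7 − 20.74 = 58.96 dB.
Σ 10^(L/10) = 3.144e+06 → L_total = 10·log₁₀(3.144e+06) = 64.97 dB.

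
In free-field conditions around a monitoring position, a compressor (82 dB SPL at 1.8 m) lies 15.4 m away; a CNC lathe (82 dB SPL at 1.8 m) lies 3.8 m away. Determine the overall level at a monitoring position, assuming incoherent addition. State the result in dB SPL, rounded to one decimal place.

75.8 dB SPL

First find each source's level at the receiver (point-source: −20·log₁₀(r/r_ref)), then combine on an intensity basis.
compressor: 82 − 20·log₁₀(15.4/1.8) = 82 − 18.64 = 63.36 dB SPL.
CNC lathe: 82 − 20·log₁₀(3.8/1.8) = 82 − 6.49 = 75.51 dB SPL.
Σ 10^(L/10) = 3.773e+07 → L_total = 10·log₁₀(3.773e+07) = 75.77 dB SPL.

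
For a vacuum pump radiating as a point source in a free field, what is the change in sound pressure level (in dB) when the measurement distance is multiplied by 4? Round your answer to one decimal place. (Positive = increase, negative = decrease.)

With spherical spreading the level changes by −20·log₁₀(r₂/r₁).
ΔL = −20·log₁₀(4) = -12.04 dB.

-12.0 dB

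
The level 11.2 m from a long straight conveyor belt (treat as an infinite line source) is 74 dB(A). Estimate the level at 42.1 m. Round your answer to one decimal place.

Cylindrical spreading from a line source gives a 10·log₁₀(r₂/r₁) drop.
L₂ = 74 − 10·log₁₀(42.1/11.2) = 74 − 5.751 = 68.25 dB(A).

68.2 dB(A)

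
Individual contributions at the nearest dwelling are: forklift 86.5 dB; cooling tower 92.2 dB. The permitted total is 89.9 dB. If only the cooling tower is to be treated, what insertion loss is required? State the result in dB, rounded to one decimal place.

Fixed contribution from the other source: Σ 10^(L/10) = 10^(86.5/10) = 4.467e+08 (86.50 dB).
The limit corresponds to 10^(89.9/10) = 9.772e+08; subtracting the fixed part leaves 5.306e+08 for the cooling tower, i.e. 87.25 dB.
Required insertion loss = 92.2 − 87.25 = 4.95 dB.

5.0 dB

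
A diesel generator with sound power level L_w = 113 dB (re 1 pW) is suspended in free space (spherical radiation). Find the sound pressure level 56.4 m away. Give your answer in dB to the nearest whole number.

The power spreads over a sphere of area 4π·r², so L_p = L_w − 10·log₁₀(4π·r²).
4π·r² = 3.997e+04 m², 10·log₁₀ of that is 46.018 dB.
L_p = 113 − 46.018 = 66.98 dB.

67 dB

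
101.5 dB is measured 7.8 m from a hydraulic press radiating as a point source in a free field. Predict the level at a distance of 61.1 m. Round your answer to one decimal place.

Spherical spreading from a point source gives a 20·log₁₀(r₂/r₁) drop.
L₂ = 101.5 − 20·log₁₀(61.1/7.8) = 101.5 − 17.879 = 83.62 dB.

83.6 dB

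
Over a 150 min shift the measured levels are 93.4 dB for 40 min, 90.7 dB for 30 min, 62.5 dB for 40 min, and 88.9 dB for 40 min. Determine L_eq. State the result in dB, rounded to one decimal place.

The energy average is taken in the linear domain: L_eq = 10·log₁₀[(Σ tᵢ·10^(Lᵢ/10))/T], T = 150 min.
Σ tᵢ·10^(Lᵢ/10) = 40·10^(93.4/10) + 30·10^(90.7/10) + 40·10^(62.5/10) + 40·10^(88.9/10) = 1.539e+11.
L_eq = 10·log₁₀(1.539e+11/150) = 90.11 dB.

90.1 dB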